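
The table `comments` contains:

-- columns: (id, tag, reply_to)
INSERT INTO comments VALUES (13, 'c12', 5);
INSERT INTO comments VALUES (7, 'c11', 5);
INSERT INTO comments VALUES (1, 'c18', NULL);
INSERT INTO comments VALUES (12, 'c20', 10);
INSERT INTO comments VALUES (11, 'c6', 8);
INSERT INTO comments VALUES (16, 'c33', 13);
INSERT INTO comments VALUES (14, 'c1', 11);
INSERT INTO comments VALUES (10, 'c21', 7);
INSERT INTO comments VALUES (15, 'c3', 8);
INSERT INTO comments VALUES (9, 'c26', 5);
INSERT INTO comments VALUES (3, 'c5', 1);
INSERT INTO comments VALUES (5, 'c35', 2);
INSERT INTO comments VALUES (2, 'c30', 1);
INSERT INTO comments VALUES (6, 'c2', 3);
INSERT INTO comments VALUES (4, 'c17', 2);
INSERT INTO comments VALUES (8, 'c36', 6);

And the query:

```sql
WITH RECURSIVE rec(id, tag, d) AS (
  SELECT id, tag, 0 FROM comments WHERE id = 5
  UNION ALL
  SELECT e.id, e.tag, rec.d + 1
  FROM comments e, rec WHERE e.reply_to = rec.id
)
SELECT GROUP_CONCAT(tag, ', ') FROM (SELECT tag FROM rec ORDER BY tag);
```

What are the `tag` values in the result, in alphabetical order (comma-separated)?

c11, c12, c20, c21, c26, c33, c35

Base: id=5 (c35) at d 0.
Iteration 1: rows with reply_to in {5} -> c11 (id 7, d 1), c26 (id 9, d 1), c12 (id 13, d 1).
Iteration 2: rows with reply_to in {7,9,13} -> c21 (id 10, d 2), c33 (id 16, d 2).
Iteration 3: rows with reply_to in {10,16} -> c20 (id 12, d 3).
Iteration 4: no rows with reply_to in {12}; recursion stops.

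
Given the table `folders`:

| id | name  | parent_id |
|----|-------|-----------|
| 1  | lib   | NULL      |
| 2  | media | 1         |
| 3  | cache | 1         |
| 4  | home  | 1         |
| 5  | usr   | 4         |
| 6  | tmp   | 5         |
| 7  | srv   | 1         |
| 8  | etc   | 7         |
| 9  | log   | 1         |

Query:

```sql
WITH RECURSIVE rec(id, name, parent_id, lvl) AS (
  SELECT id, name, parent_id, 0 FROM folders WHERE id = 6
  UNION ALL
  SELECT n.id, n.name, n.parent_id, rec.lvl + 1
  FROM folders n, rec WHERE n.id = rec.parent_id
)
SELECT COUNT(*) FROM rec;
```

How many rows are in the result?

Base: id=6 (tmp), parent_id=5, lvl 0.
Iteration 1: join on id=5 -> usr (id 5, parent_id=4, lvl 1).
Iteration 2: join on id=4 -> home (id 4, parent_id=1, lvl 2).
Iteration 3: join on id=1 -> lib (id 1, parent_id=NULL, lvl 3).
Iteration 4: parent_id is NULL; no match; recursion stops.
Total rows emitted: 4.

4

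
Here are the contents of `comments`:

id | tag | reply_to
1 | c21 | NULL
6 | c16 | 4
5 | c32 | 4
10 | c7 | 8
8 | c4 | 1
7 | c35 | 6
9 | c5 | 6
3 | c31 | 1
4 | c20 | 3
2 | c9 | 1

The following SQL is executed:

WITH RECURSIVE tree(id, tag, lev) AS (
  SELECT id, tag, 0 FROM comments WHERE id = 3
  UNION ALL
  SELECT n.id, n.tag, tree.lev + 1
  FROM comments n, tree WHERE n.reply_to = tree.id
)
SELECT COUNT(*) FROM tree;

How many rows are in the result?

6

Base: id=3 (c31) at lev 0.
Iteration 1: rows with reply_to in {3} -> c20 (id 4, lev 1).
Iteration 2: rows with reply_to in {4} -> c32 (id 5, lev 2), c16 (id 6, lev 2).
Iteration 3: rows with reply_to in {5,6} -> c35 (id 7, lev 3), c5 (id 9, lev 3).
Iteration 4: no rows with reply_to in {7,9}; recursion stops.
Total rows emitted: 6.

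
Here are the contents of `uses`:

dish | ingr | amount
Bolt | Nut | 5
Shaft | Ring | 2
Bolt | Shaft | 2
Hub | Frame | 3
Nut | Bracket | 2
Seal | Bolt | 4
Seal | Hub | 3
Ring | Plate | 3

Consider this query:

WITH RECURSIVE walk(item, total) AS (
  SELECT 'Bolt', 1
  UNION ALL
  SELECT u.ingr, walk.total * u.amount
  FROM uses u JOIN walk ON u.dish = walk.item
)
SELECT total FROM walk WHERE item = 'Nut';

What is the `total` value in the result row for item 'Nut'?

Base: (Bolt, total=1).
Iteration 1: components of {Bolt} -> Nut = 1*5 = 5, Shaft = 1*2 = 2.
Iteration 2: components of {Nut,Shaft} -> Bracket = 5*2 = 10, Ring = 2*2 = 4.
Iteration 3: components of {Bracket,Ring} -> Plate = 4*3 = 12.
Iteration 4: no further components; recursion stops.

5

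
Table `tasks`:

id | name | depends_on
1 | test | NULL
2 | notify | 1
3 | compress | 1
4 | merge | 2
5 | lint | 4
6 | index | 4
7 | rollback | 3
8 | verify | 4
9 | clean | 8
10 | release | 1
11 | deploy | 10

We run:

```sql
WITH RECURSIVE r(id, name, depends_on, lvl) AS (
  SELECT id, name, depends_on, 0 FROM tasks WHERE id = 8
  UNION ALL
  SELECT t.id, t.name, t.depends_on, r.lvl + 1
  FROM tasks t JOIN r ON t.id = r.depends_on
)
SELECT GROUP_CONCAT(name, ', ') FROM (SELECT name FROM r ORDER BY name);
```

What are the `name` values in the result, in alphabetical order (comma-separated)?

Base: id=8 (verify), depends_on=4, lvl 0.
Iteration 1: join on id=4 -> merge (id 4, depends_on=2, lvl 1).
Iteration 2: join on id=2 -> notify (id 2, depends_on=1, lvl 2).
Iteration 3: join on id=1 -> test (id 1, depends_on=NULL, lvl 3).
Iteration 4: depends_on is NULL; no match; recursion stops.

merge, notify, test, verify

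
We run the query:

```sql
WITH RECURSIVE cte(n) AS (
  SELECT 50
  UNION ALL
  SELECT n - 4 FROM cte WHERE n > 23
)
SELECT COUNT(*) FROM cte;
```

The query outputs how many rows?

8

Base: n=50.
Iteration 1: 50 > 23 holds -> n = 50 - 4 = 46.
Iteration 2: 46 > 23 holds -> n = 46 - 4 = 42.
Iteration 3: 42 > 23 holds -> n = 42 - 4 = 38.
Iteration 4: 38 > 23 holds -> n = 38 - 4 = 34.
Iteration 5: 34 > 23 holds -> n = 34 - 4 = 30.
Iteration 6: 30 > 23 holds -> n = 30 - 4 = 26.
Iteration 7: 26 > 23 holds -> n = 26 - 4 = 22.
Iteration 8: 22 > 23 fails; recursion stops.
Total rows emitted: 8.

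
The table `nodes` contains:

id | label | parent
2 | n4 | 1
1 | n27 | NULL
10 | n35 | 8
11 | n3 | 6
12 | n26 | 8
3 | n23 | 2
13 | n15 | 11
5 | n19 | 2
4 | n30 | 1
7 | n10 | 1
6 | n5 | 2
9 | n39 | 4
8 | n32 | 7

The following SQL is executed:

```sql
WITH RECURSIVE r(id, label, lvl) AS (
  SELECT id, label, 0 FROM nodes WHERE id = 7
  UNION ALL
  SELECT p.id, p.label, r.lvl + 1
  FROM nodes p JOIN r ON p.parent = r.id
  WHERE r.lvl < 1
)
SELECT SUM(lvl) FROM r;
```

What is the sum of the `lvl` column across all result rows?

Base: id=7 (n10) at lvl 0.
Iteration 1: rows with parent in {7} -> n32 (id 8, lvl 1).
Iteration 2: lvl < 1 fails for all current rows; recursion stops.
SUM(lvl) = 0 + 1 = 1.

1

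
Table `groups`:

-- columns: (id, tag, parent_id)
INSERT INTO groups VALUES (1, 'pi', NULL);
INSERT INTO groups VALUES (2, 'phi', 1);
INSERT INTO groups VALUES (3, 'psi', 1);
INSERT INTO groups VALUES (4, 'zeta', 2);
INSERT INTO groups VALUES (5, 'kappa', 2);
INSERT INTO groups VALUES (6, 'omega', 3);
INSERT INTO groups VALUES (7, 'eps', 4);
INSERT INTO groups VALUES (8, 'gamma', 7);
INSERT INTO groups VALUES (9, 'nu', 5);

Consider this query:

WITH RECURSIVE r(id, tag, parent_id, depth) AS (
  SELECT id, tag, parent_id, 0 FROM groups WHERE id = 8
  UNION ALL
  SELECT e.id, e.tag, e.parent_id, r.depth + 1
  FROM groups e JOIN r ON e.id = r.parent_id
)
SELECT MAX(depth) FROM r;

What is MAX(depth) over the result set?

4

Base: id=8 (gamma), parent_id=7, depth 0.
Iteration 1: join on id=7 -> eps (id 7, parent_id=4, depth 1).
Iteration 2: join on id=4 -> zeta (id 4, parent_id=2, depth 2).
Iteration 3: join on id=2 -> phi (id 2, parent_id=1, depth 3).
Iteration 4: join on id=1 -> pi (id 1, parent_id=NULL, depth 4).
Iteration 5: parent_id is NULL; no match; recursion stops.
depth values: 0, 1, 2, 3, 4; the maximum is 4.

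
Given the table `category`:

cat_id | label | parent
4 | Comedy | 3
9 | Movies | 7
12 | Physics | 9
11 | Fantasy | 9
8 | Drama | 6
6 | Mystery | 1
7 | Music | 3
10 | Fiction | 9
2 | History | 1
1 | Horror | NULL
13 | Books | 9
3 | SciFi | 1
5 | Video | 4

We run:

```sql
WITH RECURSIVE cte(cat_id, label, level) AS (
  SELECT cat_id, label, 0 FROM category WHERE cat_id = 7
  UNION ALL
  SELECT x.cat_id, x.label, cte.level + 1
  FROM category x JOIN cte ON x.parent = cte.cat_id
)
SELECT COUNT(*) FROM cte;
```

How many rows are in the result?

Base: cat_id=7 (Music) at level 0.
Iteration 1: rows with parent in {7} -> Movies (id 9, level 1).
Iteration 2: rows with parent in {9} -> Fiction (id 10, level 2), Fantasy (id 11, level 2), Physics (id 12, level 2), Books (id 13, level 2).
Iteration 3: no rows with parent in {10,11,12,13}; recursion stops.
Total rows emitted: 6.

6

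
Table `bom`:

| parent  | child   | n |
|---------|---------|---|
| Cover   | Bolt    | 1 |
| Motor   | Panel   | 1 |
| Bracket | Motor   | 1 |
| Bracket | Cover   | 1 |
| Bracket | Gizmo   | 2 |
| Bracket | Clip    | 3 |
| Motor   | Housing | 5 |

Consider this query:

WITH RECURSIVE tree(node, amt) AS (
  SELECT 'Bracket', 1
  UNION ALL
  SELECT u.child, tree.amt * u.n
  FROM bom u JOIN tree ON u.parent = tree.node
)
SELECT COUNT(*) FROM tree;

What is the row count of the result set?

8

Base: (Bracket, amt=1).
Iteration 1: components of {Bracket} -> Clip = 1*3 = 3, Cover = 1*1 = 1, Gizmo = 1*2 = 2, Motor = 1*1 = 1.
Iteration 2: components of {Clip,Cover,Gizmo,Motor} -> Bolt = 1*1 = 1, Housing = 1*5 = 5, Panel = 1*1 = 1.
Iteration 3: no further components; recursion stops.
Total rows emitted: 8.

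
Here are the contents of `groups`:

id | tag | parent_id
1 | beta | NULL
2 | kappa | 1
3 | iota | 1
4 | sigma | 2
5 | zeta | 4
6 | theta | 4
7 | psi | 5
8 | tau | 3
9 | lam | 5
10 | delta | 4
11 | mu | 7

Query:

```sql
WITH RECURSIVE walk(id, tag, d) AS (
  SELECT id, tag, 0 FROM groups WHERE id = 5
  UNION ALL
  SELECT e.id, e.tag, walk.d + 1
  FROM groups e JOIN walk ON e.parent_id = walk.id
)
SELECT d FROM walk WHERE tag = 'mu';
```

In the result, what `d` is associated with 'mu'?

2

Base: id=5 (zeta) at d 0.
Iteration 1: rows with parent_id in {5} -> psi (id 7, d 1), lam (id 9, d 1).
Iteration 2: rows with parent_id in {7,9} -> mu (id 11, d 2).
Iteration 3: no rows with parent_id in {11}; recursion stops.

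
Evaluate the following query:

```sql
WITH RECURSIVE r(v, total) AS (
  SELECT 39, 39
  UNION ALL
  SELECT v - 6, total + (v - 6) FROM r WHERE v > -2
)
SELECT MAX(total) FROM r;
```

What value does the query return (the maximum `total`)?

147

Base: v=39, total=39.
Iteration 1: 39 > -2 holds -> v = 39 - 6 = 33, total = 39 + 33 = 72.
Iteration 2: 33 > -2 holds -> v = 33 - 6 = 27, total = 72 + 27 = 99.
Iteration 3: 27 > -2 holds -> v = 27 - 6 = 21, total = 99 + 21 = 120.
Iteration 4: 21 > -2 holds -> v = 21 - 6 = 15, total = 120 + 15 = 135.
Iteration 5: 15 > -2 holds -> v = 15 - 6 = 9, total = 135 + 9 = 144.
Iteration 6: 9 > -2 holds -> v = 9 - 6 = 3, total = 144 + 3 = 147.
Iteration 7: 3 > -2 holds -> v = 3 - 6 = -3, total = 147 + -3 = 144.
Iteration 8: -3 > -2 fails; recursion stops.
total values: 39, 72, 99, 120, 135, 144, 147, 144; the maximum is 147.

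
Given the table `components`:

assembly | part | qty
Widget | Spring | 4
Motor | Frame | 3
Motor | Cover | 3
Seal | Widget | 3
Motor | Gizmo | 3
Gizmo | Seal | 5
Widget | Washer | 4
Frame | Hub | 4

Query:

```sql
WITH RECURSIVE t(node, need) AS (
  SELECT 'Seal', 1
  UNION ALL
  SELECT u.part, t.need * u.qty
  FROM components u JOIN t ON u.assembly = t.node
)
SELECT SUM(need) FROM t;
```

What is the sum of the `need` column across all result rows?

28

Base: (Seal, need=1).
Iteration 1: components of {Seal} -> Widget = 1*3 = 3.
Iteration 2: components of {Widget} -> Spring = 3*4 = 12, Washer = 3*4 = 12.
Iteration 3: no further components; recursion stops.
SUM(need) = 1 + 3 + 12 + 12 = 28.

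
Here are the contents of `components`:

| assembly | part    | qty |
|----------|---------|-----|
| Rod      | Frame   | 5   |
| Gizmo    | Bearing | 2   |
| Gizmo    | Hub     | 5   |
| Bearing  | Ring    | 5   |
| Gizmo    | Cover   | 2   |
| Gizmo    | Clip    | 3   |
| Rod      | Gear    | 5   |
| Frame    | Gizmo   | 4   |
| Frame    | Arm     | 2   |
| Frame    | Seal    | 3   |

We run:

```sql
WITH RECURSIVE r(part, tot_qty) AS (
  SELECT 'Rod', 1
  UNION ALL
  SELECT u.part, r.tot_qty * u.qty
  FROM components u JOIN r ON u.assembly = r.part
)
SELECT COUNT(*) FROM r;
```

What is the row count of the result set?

11

Base: (Rod, tot_qty=1).
Iteration 1: components of {Rod} -> Frame = 1*5 = 5, Gear = 1*5 = 5.
Iteration 2: components of {Frame,Gear} -> Arm = 5*2 = 10, Gizmo = 5*4 = 20, Seal = 5*3 = 15.
Iteration 3: components of {Arm,Gizmo,Seal} -> Bearing = 20*2 = 40, Clip = 20*3 = 60, Cover = 20*2 = 40, Hub = 20*5 = 100.
Iteration 4: components of {Bearing,Clip,Cover,Hub} -> Ring = 40*5 = 200.
Iteration 5: no further components; recursion stops.
Total rows emitted: 11.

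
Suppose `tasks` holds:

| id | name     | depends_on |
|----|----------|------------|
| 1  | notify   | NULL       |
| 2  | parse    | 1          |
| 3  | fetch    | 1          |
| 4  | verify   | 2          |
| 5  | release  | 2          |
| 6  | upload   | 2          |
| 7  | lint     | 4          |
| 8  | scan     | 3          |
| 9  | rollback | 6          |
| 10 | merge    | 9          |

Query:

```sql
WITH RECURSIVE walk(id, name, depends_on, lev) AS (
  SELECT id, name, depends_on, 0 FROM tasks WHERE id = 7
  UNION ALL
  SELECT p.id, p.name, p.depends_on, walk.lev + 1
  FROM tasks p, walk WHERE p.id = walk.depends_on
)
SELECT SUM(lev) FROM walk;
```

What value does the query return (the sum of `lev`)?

6

Base: id=7 (lint), depends_on=4, lev 0.
Iteration 1: join on id=4 -> verify (id 4, depends_on=2, lev 1).
Iteration 2: join on id=2 -> parse (id 2, depends_on=1, lev 2).
Iteration 3: join on id=1 -> notify (id 1, depends_on=NULL, lev 3).
Iteration 4: depends_on is NULL; no match; recursion stops.
SUM(lev) = 0 + 1 + 2 + 3 = 6.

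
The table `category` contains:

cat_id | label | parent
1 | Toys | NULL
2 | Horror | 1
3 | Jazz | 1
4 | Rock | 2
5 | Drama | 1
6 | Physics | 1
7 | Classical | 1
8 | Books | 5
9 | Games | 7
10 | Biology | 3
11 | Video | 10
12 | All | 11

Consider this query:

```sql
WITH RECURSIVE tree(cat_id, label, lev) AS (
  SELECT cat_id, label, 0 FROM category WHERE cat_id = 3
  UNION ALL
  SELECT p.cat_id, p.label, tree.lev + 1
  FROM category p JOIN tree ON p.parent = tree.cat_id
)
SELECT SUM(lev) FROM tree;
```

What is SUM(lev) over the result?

6

Base: cat_id=3 (Jazz) at lev 0.
Iteration 1: rows with parent in {3} -> Biology (id 10, lev 1).
Iteration 2: rows with parent in {10} -> Video (id 11, lev 2).
Iteration 3: rows with parent in {11} -> All (id 12, lev 3).
Iteration 4: no rows with parent in {12}; recursion stops.
SUM(lev) = 0 + 1 + 2 + 3 = 6.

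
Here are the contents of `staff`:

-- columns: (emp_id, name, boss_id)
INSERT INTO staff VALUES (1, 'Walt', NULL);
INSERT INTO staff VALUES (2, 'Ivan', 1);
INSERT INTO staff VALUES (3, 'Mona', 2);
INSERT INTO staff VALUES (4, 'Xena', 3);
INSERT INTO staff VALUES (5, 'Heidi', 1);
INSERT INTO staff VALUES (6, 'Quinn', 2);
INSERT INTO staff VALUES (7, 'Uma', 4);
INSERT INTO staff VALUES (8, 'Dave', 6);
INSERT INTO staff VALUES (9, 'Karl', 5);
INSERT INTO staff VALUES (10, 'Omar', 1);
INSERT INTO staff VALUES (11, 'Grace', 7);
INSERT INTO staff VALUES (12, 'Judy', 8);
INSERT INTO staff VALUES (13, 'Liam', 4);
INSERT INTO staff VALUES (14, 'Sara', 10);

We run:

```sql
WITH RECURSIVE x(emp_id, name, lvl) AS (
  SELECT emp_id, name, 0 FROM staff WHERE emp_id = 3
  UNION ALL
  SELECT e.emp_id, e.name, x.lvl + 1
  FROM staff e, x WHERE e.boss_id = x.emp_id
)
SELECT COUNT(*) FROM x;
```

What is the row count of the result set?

5

Base: emp_id=3 (Mona) at lvl 0.
Iteration 1: rows with boss_id in {3} -> Xena (id 4, lvl 1).
Iteration 2: rows with boss_id in {4} -> Uma (id 7, lvl 2), Liam (id 13, lvl 2).
Iteration 3: rows with boss_id in {7,13} -> Grace (id 11, lvl 3).
Iteration 4: no rows with boss_id in {11}; recursion stops.
Total rows emitted: 5.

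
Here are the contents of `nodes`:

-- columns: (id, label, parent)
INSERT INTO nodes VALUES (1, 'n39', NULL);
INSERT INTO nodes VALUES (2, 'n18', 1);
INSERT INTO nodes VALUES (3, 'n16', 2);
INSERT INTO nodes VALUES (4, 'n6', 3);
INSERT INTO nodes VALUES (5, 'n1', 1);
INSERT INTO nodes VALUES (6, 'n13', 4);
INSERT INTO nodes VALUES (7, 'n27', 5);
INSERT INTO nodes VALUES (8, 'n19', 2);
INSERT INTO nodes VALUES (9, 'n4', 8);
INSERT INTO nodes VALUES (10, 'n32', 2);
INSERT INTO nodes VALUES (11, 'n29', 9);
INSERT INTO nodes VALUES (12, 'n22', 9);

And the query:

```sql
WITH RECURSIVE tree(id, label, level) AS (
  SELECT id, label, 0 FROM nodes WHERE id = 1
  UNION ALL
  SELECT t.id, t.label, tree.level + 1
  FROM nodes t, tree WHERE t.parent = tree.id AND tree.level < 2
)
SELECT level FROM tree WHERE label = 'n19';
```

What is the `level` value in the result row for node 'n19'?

Base: id=1 (n39) at level 0.
Iteration 1: rows with parent in {1} -> n18 (id 2, level 1), n1 (id 5, level 1).
Iteration 2: rows with parent in {2,5} -> n16 (id 3, level 2), n27 (id 7, level 2), n19 (id 8, level 2), n32 (id 10, level 2).
Iteration 3: level < 2 fails for all current rows; recursion stops.

2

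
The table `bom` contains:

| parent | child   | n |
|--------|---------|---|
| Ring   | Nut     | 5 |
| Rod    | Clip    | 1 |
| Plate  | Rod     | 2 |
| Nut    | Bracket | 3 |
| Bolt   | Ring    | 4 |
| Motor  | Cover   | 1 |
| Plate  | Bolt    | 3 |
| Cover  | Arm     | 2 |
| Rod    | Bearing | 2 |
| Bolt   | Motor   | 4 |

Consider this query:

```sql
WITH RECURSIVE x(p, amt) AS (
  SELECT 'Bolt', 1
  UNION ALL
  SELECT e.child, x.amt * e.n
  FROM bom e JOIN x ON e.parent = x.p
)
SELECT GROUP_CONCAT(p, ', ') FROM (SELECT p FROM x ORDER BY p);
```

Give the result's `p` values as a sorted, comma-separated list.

Base: (Bolt, amt=1).
Iteration 1: components of {Bolt} -> Motor = 1*4 = 4, Ring = 1*4 = 4.
Iteration 2: components of {Motor,Ring} -> Cover = 4*1 = 4, Nut = 4*5 = 20.
Iteration 3: components of {Cover,Nut} -> Arm = 4*2 = 8, Bracket = 20*3 = 60.
Iteration 4: no further components; recursion stops.

Arm, Bolt, Bracket, Cover, Motor, Nut, Ring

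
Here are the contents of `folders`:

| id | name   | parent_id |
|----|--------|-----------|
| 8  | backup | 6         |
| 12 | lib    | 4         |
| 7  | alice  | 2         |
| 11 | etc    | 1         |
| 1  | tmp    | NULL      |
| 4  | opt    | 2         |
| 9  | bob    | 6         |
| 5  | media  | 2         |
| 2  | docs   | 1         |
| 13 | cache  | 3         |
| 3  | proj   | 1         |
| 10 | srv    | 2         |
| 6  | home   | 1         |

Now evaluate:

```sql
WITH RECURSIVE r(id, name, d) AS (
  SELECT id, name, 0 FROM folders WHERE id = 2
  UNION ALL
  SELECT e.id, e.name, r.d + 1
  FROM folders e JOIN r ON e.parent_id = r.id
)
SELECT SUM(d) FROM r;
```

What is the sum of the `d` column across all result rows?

Base: id=2 (docs) at d 0.
Iteration 1: rows with parent_id in {2} -> opt (id 4, d 1), media (id 5, d 1), alice (id 7, d 1), srv (id 10, d 1).
Iteration 2: rows with parent_id in {4,5,7,10} -> lib (id 12, d 2).
Iteration 3: no rows with parent_id in {12}; recursion stops.
SUM(d) = 0 + 1 + 1 + 1 + 1 + 2 = 6.

6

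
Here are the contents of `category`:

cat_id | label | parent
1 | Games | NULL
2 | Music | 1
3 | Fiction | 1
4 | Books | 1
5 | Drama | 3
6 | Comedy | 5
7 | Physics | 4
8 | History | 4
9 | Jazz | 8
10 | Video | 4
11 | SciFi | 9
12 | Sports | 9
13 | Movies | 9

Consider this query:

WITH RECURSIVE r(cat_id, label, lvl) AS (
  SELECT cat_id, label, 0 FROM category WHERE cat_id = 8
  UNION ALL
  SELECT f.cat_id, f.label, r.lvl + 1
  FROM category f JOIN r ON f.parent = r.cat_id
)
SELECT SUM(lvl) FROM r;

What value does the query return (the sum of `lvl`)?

Base: cat_id=8 (History) at lvl 0.
Iteration 1: rows with parent in {8} -> Jazz (id 9, lvl 1).
Iteration 2: rows with parent in {9} -> SciFi (id 11, lvl 2), Sports (id 12, lvl 2), Movies (id 13, lvl 2).
Iteration 3: no rows with parent in {11,12,13}; recursion stops.
SUM(lvl) = 0 + 1 + 2 + 2 + 2 = 7.

7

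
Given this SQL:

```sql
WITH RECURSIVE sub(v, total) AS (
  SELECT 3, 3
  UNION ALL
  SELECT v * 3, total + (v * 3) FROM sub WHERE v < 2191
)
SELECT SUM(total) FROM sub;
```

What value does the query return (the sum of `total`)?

Base: v=3, total=3.
Iteration 1: 3 < 2191 holds -> v = 3 * 3 = 9, total = 3 + 9 = 12.
Iteration 2: 9 < 2191 holds -> v = 9 * 3 = 27, total = 12 + 27 = 39.
Iteration 3: 27 < 2191 holds -> v = 27 * 3 = 81, total = 39 + 81 = 120.
Iteration 4: 81 < 2191 holds -> v = 81 * 3 = 243, total = 120 + 243 = 363.
Iteration 5: 243 < 2191 holds -> v = 243 * 3 = 729, total = 363 + 729 = 1092.
Iteration 6: 729 < 2191 holds -> v = 729 * 3 = 2187, total = 1092 + 2187 = 3279.
Iteration 7: 2187 < 2191 holds -> v = 2187 * 3 = 6561, total = 3279 + 6561 = 9840.
Iteration 8: 6561 < 2191 fails; recursion stops.
SUM(total) = 3 + 12 + 39 + 120 + 363 + 1092 + 3279 + 9840 = 14748.

14748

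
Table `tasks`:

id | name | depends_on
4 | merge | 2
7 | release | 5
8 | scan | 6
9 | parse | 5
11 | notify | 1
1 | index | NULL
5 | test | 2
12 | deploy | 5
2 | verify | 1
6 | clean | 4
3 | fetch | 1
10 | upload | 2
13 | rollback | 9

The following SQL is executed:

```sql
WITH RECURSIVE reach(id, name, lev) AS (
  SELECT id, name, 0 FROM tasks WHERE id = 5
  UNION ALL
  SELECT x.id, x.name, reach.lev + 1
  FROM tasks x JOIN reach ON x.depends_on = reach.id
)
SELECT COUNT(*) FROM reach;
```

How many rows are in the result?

Base: id=5 (test) at lev 0.
Iteration 1: rows with depends_on in {5} -> release (id 7, lev 1), parse (id 9, lev 1), deploy (id 12, lev 1).
Iteration 2: rows with depends_on in {7,9,12} -> rollback (id 13, lev 2).
Iteration 3: no rows with depends_on in {13}; recursion stops.
Total rows emitted: 5.

5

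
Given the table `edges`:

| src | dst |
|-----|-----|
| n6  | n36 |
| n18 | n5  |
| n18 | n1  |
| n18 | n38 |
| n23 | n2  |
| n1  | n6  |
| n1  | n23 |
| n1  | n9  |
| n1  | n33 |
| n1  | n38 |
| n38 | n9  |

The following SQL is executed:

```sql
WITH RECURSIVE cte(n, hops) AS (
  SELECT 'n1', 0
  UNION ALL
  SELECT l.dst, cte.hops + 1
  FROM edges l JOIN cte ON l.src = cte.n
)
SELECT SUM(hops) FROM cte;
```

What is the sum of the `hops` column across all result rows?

11

Base: (n1, hops=0).
Iteration 1: edges from {n1} -> (n23, hops=1), (n33, hops=1), (n38, hops=1), (n6, hops=1), (n9, hops=1).
Iteration 2: edges from {n23,n33,n38,n6,n9} -> (n2, hops=2), (n36, hops=2), (n9, hops=2).
Iteration 3: no outgoing edges from {n2,n36,n9}; recursion stops.
SUM(hops) = 0 + 1 + 1 + 1 + 1 + 1 + 2 + 2 + 2 = 11.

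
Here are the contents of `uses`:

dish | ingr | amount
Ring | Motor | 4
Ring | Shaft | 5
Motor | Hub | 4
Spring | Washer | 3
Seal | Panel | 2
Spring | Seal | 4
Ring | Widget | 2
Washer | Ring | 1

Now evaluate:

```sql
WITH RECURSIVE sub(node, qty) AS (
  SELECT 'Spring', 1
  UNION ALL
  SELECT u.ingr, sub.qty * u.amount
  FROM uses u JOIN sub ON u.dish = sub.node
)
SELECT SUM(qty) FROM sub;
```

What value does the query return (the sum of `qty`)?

Base: (Spring, qty=1).
Iteration 1: components of {Spring} -> Seal = 1*4 = 4, Washer = 1*3 = 3.
Iteration 2: components of {Seal,Washer} -> Panel = 4*2 = 8, Ring = 3*1 = 3.
Iteration 3: components of {Panel,Ring} -> Motor = 3*4 = 12, Shaft = 3*5 = 15, Widget = 3*2 = 6.
Iteration 4: components of {Motor,Shaft,Widget} -> Hub = 12*4 = 48.
Iteration 5: no further components; recursion stops.
SUM(qty) = 1 + 3 + 4 + 3 + 8 + 15 + 12 + 6 + 48 = 100.

100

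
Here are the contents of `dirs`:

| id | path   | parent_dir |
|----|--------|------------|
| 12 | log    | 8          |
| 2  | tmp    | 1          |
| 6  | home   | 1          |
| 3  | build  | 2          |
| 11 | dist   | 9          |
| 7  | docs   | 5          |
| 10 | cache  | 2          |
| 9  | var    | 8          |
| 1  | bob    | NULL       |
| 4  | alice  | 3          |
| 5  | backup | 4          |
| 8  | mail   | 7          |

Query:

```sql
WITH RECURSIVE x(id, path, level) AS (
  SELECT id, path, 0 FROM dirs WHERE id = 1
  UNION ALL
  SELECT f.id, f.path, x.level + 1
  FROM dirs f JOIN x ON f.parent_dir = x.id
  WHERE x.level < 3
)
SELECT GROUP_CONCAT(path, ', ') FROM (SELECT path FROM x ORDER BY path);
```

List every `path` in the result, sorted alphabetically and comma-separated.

alice, bob, build, cache, home, tmp

Base: id=1 (bob) at level 0.
Iteration 1: rows with parent_dir in {1} -> tmp (id 2, level 1), home (id 6, level 1).
Iteration 2: rows with parent_dir in {2,6} -> build (id 3, level 2), cache (id 10, level 2).
Iteration 3: rows with parent_dir in {3,10} -> alice (id 4, level 3).
Iteration 4: level < 3 fails for all current rows; recursion stops.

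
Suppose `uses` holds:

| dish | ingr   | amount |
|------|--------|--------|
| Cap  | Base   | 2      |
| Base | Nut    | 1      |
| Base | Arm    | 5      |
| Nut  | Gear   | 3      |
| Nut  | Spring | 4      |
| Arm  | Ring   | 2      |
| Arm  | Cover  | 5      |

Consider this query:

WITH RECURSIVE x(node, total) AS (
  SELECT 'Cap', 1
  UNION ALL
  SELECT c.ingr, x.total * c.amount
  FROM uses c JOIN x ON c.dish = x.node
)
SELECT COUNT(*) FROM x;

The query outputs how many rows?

8

Base: (Cap, total=1).
Iteration 1: components of {Cap} -> Base = 1*2 = 2.
Iteration 2: components of {Base} -> Arm = 2*5 = 10, Nut = 2*1 = 2.
Iteration 3: components of {Arm,Nut} -> Cover = 10*5 = 50, Gear = 2*3 = 6, Ring = 10*2 = 20, Spring = 2*4 = 8.
Iteration 4: no further components; recursion stops.
Total rows emitted: 8.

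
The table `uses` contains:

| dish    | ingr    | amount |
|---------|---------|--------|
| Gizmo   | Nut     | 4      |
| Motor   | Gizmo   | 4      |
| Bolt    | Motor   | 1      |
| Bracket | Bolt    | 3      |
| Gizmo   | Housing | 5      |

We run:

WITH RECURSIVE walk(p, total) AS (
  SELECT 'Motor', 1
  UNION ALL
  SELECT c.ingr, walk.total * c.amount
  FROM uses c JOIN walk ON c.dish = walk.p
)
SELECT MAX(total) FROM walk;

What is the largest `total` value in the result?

Base: (Motor, total=1).
Iteration 1: components of {Motor} -> Gizmo = 1*4 = 4.
Iteration 2: components of {Gizmo} -> Housing = 4*5 = 20, Nut = 4*4 = 16.
Iteration 3: no further components; recursion stops.
total values: 1, 4, 16, 20; the maximum is 20.

20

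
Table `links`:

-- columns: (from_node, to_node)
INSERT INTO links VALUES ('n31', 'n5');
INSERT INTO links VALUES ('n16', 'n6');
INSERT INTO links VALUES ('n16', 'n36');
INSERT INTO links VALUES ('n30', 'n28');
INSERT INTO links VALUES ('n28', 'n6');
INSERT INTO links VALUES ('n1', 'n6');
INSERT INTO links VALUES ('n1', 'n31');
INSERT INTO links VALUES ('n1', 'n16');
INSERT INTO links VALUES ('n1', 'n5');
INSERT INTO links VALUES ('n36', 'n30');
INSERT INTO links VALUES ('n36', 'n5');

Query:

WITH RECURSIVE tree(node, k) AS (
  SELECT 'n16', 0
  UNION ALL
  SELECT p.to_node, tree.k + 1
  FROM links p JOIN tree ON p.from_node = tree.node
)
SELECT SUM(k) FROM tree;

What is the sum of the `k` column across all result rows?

Base: (n16, k=0).
Iteration 1: edges from {n16} -> (n36, k=1), (n6, k=1).
Iteration 2: edges from {n36,n6} -> (n30, k=2), (n5, k=2).
Iteration 3: edges from {n30,n5} -> (n28, k=3).
Iteration 4: edges from {n28} -> (n6, k=4).
Iteration 5: no outgoing edges from {n6}; recursion stops.
SUM(k) = 0 + 1 + 1 + 2 + 2 + 3 + 4 = 13.

13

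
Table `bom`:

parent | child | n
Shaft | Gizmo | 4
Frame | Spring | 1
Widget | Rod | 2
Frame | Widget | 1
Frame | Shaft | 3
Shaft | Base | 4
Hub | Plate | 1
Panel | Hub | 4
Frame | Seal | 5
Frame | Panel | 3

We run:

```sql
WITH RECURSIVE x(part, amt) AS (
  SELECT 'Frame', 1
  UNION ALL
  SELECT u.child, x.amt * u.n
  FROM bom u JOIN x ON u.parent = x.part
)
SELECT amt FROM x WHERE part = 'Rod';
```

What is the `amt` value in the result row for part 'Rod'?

Base: (Frame, amt=1).
Iteration 1: components of {Frame} -> Panel = 1*3 = 3, Seal = 1*5 = 5, Shaft = 1*3 = 3, Spring = 1*1 = 1, Widget = 1*1 = 1.
Iteration 2: components of {Panel,Seal,Shaft,Spring,Widget} -> Base = 3*4 = 12, Gizmo = 3*4 = 12, Hub = 3*4 = 12, Rod = 1*2 = 2.
Iteration 3: components of {Base,Gizmo,Hub,Rod} -> Plate = 12*1 = 12.
Iteration 4: no further components; recursion stops.

2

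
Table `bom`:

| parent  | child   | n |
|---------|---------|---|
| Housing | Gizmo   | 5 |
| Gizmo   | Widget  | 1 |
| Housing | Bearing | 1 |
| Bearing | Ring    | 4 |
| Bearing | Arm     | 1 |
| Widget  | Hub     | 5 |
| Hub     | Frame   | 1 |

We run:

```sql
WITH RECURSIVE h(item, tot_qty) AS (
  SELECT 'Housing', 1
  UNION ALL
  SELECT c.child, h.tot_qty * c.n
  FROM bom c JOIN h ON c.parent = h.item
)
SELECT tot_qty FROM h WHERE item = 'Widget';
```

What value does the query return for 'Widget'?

5

Base: (Housing, tot_qty=1).
Iteration 1: components of {Housing} -> Bearing = 1*1 = 1, Gizmo = 1*5 = 5.
Iteration 2: components of {Bearing,Gizmo} -> Arm = 1*1 = 1, Ring = 1*4 = 4, Widget = 5*1 = 5.
Iteration 3: components of {Arm,Ring,Widget} -> Hub = 5*5 = 25.
Iteration 4: components of {Hub} -> Frame = 25*1 = 25.
Iteration 5: no further components; recursion stops.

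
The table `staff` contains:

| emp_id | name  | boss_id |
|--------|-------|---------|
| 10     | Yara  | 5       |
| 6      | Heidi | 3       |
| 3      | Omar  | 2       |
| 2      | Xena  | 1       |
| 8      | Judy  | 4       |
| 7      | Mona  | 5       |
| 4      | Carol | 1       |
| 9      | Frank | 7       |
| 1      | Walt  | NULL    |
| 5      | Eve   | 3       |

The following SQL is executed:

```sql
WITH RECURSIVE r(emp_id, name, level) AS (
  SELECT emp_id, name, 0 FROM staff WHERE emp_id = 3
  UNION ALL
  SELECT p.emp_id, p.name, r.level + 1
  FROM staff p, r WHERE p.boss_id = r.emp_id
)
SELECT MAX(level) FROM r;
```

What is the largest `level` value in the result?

3

Base: emp_id=3 (Omar) at level 0.
Iteration 1: rows with boss_id in {3} -> Eve (id 5, level 1), Heidi (id 6, level 1).
Iteration 2: rows with boss_id in {5,6} -> Mona (id 7, level 2), Yara (id 10, level 2).
Iteration 3: rows with boss_id in {7,10} -> Frank (id 9, level 3).
Iteration 4: no rows with boss_id in {9}; recursion stops.
level values: 0, 1, 1, 2, 2, 3; the maximum is 3.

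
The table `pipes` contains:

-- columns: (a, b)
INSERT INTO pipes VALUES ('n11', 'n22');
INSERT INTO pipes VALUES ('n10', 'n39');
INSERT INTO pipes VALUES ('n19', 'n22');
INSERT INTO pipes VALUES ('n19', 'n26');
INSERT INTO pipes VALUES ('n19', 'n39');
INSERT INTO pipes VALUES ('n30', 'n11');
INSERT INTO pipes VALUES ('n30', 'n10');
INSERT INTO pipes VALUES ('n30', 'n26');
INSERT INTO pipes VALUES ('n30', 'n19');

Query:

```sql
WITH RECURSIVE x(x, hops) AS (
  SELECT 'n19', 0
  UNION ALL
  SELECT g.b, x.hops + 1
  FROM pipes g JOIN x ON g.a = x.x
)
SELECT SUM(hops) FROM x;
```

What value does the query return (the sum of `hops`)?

Base: (n19, hops=0).
Iteration 1: edges from {n19} -> (n22, hops=1), (n26, hops=1), (n39, hops=1).
Iteration 2: no outgoing edges from {n22,n26,n39}; recursion stops.
SUM(hops) = 0 + 1 + 1 + 1 = 3.

3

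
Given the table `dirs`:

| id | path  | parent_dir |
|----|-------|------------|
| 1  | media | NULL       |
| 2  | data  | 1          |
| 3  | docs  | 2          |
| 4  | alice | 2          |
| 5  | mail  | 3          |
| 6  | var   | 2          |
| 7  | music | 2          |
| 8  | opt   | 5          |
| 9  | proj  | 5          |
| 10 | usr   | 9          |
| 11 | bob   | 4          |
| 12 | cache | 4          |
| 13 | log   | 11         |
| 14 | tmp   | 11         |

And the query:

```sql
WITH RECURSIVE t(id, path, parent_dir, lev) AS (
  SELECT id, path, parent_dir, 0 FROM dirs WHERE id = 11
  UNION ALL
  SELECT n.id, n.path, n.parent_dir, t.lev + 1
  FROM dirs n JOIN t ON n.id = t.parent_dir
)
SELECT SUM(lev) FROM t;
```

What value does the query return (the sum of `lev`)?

6

Base: id=11 (bob), parent_dir=4, lev 0.
Iteration 1: join on id=4 -> alice (id 4, parent_dir=2, lev 1).
Iteration 2: join on id=2 -> data (id 2, parent_dir=1, lev 2).
Iteration 3: join on id=1 -> media (id 1, parent_dir=NULL, lev 3).
Iteration 4: parent_dir is NULL; no match; recursion stops.
SUM(lev) = 0 + 1 + 2 + 3 = 6.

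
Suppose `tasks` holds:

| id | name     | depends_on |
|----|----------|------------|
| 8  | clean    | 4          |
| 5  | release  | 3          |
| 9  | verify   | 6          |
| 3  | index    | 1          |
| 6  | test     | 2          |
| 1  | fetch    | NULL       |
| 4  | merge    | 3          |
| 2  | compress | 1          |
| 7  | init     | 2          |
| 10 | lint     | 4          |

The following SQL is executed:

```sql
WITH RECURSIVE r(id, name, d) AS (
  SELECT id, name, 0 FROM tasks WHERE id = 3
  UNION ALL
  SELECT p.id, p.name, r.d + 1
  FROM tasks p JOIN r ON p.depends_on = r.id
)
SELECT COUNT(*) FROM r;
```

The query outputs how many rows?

5

Base: id=3 (index) at d 0.
Iteration 1: rows with depends_on in {3} -> merge (id 4, d 1), release (id 5, d 1).
Iteration 2: rows with depends_on in {4,5} -> clean (id 8, d 2), lint (id 10, d 2).
Iteration 3: no rows with depends_on in {8,10}; recursion stops.
Total rows emitted: 5.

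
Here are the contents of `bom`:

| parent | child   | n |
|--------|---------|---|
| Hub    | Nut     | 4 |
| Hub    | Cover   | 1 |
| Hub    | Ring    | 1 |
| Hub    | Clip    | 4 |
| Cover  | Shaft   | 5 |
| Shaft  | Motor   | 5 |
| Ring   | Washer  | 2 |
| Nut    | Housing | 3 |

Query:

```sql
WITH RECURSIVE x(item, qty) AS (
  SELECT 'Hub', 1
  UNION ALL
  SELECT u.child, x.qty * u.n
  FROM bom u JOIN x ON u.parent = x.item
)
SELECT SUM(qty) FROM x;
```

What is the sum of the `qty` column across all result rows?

Base: (Hub, qty=1).
Iteration 1: components of {Hub} -> Clip = 1*4 = 4, Cover = 1*1 = 1, Nut = 1*4 = 4, Ring = 1*1 = 1.
Iteration 2: components of {Clip,Cover,Nut,Ring} -> Housing = 4*3 = 12, Shaft = 1*5 = 5, Washer = 1*2 = 2.
Iteration 3: components of {Housing,Shaft,Washer} -> Motor = 5*5 = 25.
Iteration 4: no further components; recursion stops.
SUM(qty) = 1 + 4 + 1 + 1 + 4 + 12 + 5 + 2 + 25 = 55.

55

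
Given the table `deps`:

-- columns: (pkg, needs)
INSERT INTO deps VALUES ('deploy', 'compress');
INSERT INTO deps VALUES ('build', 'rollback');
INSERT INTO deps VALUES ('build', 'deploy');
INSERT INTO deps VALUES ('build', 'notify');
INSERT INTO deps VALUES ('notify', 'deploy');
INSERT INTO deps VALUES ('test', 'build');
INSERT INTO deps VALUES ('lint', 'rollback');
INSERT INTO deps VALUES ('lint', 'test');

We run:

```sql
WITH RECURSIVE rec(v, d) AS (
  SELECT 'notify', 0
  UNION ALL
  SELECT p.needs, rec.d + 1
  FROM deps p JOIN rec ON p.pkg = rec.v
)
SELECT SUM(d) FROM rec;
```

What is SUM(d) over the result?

3

Base: (notify, d=0).
Iteration 1: edges from {notify} -> (deploy, d=1).
Iteration 2: edges from {deploy} -> (compress, d=2).
Iteration 3: no outgoing edges from {compress}; recursion stops.
SUM(d) = 0 + 1 + 2 = 3.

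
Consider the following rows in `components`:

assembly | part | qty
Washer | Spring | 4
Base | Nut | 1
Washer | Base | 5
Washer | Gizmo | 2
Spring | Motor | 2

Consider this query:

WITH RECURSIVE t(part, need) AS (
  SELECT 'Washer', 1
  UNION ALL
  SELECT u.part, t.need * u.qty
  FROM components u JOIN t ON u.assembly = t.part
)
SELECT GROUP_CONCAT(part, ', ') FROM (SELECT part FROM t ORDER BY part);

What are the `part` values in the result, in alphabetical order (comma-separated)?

Base, Gizmo, Motor, Nut, Spring, Washer

Base: (Washer, need=1).
Iteration 1: components of {Washer} -> Base = 1*5 = 5, Gizmo = 1*2 = 2, Spring = 1*4 = 4.
Iteration 2: components of {Base,Gizmo,Spring} -> Motor = 4*2 = 8, Nut = 5*1 = 5.
Iteration 3: no further components; recursion stops.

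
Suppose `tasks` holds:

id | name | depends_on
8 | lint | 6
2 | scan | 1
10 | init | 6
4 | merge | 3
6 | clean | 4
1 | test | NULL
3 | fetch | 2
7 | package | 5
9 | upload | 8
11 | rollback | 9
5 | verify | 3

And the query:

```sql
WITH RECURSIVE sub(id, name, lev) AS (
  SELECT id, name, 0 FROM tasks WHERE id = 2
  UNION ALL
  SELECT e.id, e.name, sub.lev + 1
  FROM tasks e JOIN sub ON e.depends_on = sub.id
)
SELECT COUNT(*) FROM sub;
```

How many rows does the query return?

Base: id=2 (scan) at lev 0.
Iteration 1: rows with depends_on in {2} -> fetch (id 3, lev 1).
Iteration 2: rows with depends_on in {3} -> merge (id 4, lev 2), verify (id 5, lev 2).
Iteration 3: rows with depends_on in {4,5} -> clean (id 6, lev 3), package (id 7, lev 3).
Iteration 4: rows with depends_on in {6,7} -> lint (id 8, lev 4), init (id 10, lev 4).
Iteration 5: rows with depends_on in {8,10} -> upload (id 9, lev 5).
Iteration 6: rows with depends_on in {9} -> rollback (id 11, lev 6).
Iteration 7: no rows with depends_on in {11}; recursion stops.
Total rows emitted: 10.

10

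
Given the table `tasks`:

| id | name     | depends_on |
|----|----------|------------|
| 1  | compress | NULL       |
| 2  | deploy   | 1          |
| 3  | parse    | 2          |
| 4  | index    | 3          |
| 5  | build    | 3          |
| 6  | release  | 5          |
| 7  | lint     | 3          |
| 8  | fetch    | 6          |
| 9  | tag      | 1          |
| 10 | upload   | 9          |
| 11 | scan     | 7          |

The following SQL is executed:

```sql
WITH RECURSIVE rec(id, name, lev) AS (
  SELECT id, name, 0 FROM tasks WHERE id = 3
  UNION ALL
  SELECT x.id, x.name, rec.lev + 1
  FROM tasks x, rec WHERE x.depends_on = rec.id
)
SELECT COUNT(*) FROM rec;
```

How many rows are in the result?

7

Base: id=3 (parse) at lev 0.
Iteration 1: rows with depends_on in {3} -> index (id 4, lev 1), build (id 5, lev 1), lint (id 7, lev 1).
Iteration 2: rows with depends_on in {4,5,7} -> release (id 6, lev 2), scan (id 11, lev 2).
Iteration 3: rows with depends_on in {6,11} -> fetch (id 8, lev 3).
Iteration 4: no rows with depends_on in {8}; recursion stops.
Total rows emitted: 7.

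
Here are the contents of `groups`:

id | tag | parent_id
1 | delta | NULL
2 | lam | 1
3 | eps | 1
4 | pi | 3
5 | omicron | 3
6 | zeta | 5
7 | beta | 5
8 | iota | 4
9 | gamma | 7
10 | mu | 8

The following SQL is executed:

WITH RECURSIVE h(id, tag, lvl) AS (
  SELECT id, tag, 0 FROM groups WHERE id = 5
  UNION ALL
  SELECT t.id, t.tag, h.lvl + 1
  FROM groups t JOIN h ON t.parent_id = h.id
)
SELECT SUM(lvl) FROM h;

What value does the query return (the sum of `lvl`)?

4

Base: id=5 (omicron) at lvl 0.
Iteration 1: rows with parent_id in {5} -> zeta (id 6, lvl 1), beta (id 7, lvl 1).
Iteration 2: rows with parent_id in {6,7} -> gamma (id 9, lvl 2).
Iteration 3: no rows with parent_id in {9}; recursion stops.
SUM(lvl) = 0 + 1 + 1 + 2 = 4.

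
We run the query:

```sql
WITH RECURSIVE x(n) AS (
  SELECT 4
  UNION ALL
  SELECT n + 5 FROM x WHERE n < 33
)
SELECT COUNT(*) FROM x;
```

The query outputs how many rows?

Base: n=4.
Iteration 1: 4 < 33 holds -> n = 4 + 5 = 9.
Iteration 2: 9 < 33 holds -> n = 9 + 5 = 14.
Iteration 3: 14 < 33 holds -> n = 14 + 5 = 19.
Iteration 4: 19 < 33 holds -> n = 19 + 5 = 24.
Iteration 5: 24 < 33 holds -> n = 24 + 5 = 29.
Iteration 6: 29 < 33 holds -> n = 29 + 5 = 34.
Iteration 7: 34 < 33 fails; recursion stops.
Total rows emitted: 7.

7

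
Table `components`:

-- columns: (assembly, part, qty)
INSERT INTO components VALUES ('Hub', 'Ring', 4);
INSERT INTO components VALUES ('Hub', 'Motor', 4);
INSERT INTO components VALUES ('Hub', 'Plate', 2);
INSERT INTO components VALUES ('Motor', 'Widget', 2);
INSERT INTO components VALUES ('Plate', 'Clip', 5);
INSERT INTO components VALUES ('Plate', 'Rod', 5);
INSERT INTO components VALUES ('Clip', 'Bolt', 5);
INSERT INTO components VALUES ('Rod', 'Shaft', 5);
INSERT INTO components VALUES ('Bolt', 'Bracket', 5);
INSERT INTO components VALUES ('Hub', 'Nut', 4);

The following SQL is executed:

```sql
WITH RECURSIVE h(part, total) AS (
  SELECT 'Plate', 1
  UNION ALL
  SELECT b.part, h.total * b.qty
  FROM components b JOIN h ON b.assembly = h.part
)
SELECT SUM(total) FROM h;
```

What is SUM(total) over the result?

186

Base: (Plate, total=1).
Iteration 1: components of {Plate} -> Clip = 1*5 = 5, Rod = 1*5 = 5.
Iteration 2: components of {Clip,Rod} -> Bolt = 5*5 = 25, Shaft = 5*5 = 25.
Iteration 3: components of {Bolt,Shaft} -> Bracket = 25*5 = 125.
Iteration 4: no further components; recursion stops.
SUM(total) = 1 + 5 + 5 + 25 + 25 + 125 = 186.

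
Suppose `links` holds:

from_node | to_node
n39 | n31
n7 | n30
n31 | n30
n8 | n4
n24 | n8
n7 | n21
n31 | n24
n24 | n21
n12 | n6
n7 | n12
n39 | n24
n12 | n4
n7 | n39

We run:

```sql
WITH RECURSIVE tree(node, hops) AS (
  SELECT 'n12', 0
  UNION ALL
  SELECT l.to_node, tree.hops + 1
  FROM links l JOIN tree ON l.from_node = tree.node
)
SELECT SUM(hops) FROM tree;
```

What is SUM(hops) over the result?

Base: (n12, hops=0).
Iteration 1: edges from {n12} -> (n4, hops=1), (n6, hops=1).
Iteration 2: no outgoing edges from {n4,n6}; recursion stops.
SUM(hops) = 0 + 1 + 1 = 2.

2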